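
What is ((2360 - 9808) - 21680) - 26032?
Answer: -55160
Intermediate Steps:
((2360 - 9808) - 21680) - 26032 = (-7448 - 21680) - 26032 = -29128 - 26032 = -55160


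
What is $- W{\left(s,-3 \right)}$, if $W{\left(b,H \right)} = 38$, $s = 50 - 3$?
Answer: $-38$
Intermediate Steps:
$s = 47$ ($s = 50 - 3 = 47$)
$- W{\left(s,-3 \right)} = \left(-1\right) 38 = -38$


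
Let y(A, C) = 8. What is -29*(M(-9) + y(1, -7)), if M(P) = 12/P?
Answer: -580/3 ≈ -193.33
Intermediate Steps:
-29*(M(-9) + y(1, -7)) = -29*(12/(-9) + 8) = -29*(12*(-⅑) + 8) = -29*(-4/3 + 8) = -29*20/3 = -580/3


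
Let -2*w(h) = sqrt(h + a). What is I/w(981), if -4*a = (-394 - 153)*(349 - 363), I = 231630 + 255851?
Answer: 974962*I*sqrt(3734)/1867 ≈ 31910.0*I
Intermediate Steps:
I = 487481
a = -3829/2 (a = -(-394 - 153)*(349 - 363)/4 = -(-547)*(-14)/4 = -1/4*7658 = -3829/2 ≈ -1914.5)
w(h) = -sqrt(-3829/2 + h)/2 (w(h) = -sqrt(h - 3829/2)/2 = -sqrt(-3829/2 + h)/2)
I/w(981) = 487481/((-sqrt(-7658 + 4*981)/4)) = 487481/((-sqrt(-7658 + 3924)/4)) = 487481/((-I*sqrt(3734)/4)) = 487481*(2*I*sqrt(3734)/1867) = 974962*I*sqrt(3734)/1867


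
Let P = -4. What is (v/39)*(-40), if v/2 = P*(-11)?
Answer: -3520/39 ≈ -90.256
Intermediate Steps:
v = 88 (v = 2*(-4*(-11)) = 2*44 = 88)
(v/39)*(-40) = (88/39)*(-40) = -3520/39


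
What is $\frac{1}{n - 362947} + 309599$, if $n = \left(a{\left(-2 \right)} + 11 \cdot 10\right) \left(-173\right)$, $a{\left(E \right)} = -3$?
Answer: $\frac{118099015341}{381458} \approx 3.096 \cdot 10^{5}$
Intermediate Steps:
$n = -18511$ ($n = \left(-3 + 11 \cdot 10\right) \left(-173\right) = \left(-3 + 110\right) \left(-173\right) = 107 \left(-173\right) = -18511$)
$\frac{1}{n - 362947} + 309599 = \frac{1}{-18511 - 362947} + 309599 = \frac{1}{-381458} + 309599 = - \frac{1}{381458} + 309599 = \frac{118099015341}{381458}$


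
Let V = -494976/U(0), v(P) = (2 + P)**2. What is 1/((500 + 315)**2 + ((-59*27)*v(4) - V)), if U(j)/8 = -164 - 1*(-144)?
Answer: 5/3018917 ≈ 1.6562e-6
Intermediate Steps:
U(j) = -160 (U(j) = 8*(-164 - 1*(-144)) = 8*(-164 + 144) = 8*(-20) = -160)
V = 15468/5 (V = -494976/(-160) = -494976*(-1/160) = 15468/5 ≈ 3093.6)
1/((500 + 315)**2 + ((-59*27)*v(4) - V)) = 1/((500 + 315)**2 + ((-59*27)*(2 + 4)**2 - 1*15468/5)) = 1/(815**2 + (-1593*6**2 - 15468/5)) = 1/(664225 + (-1593*36 - 15468/5)) = 1/(664225 + (-57348 - 15468/5)) = 1/(664225 - 302208/5) = 1/(3018917/5) = 5/3018917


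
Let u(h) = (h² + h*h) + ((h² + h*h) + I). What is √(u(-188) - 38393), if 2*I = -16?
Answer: 5*√4119 ≈ 320.90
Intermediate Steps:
I = -8 (I = (½)*(-16) = -8)
u(h) = -8 + 4*h² (u(h) = (h² + h*h) + ((h² + h*h) - 8) = (h² + h²) + ((h² + h²) - 8) = 2*h² + (2*h² - 8) = 2*h² + (-8 + 2*h²) = -8 + 4*h²)
√(u(-188) - 38393) = √((-8 + 4*(-188)²) - 38393) = √((-8 + 4*35344) - 38393) = √((-8 + 141376) - 38393) = √(141368 - 38393) = √102975 = 5*√4119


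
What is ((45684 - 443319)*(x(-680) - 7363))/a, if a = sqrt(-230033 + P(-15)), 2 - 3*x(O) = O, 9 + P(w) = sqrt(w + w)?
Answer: 2837390815/sqrt(-230042 + I*sqrt(30)) ≈ 70.427 - 5.9158e+6*I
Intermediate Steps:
P(w) = -9 + sqrt(2)*sqrt(w) (P(w) = -9 + sqrt(w + w) = -9 + sqrt(2*w) = -9 + sqrt(2)*sqrt(w))
x(O) = 2/3 - O/3
a = sqrt(-230042 + I*sqrt(30)) (a = sqrt(-230033 + (-9 + sqrt(2)*sqrt(-15))) = sqrt(-230033 + (-9 + sqrt(2)*(I*sqrt(15)))) = sqrt(-230033 + (-9 + I*sqrt(30))) = sqrt(-230042 + I*sqrt(30)) ≈ 0.006 + 479.63*I)
((45684 - 443319)*(x(-680) - 7363))/a = ((45684 - 443319)*((2/3 - 1/3*(-680)) - 7363))/(sqrt(-230042 + I*sqrt(30))) = (-397635*((2/3 + 680/3) - 7363))/sqrt(-230042 + I*sqrt(30)) = (-397635*(682/3 - 7363))/sqrt(-230042 + I*sqrt(30)) = (-397635*(-21407/3))/sqrt(-230042 + I*sqrt(30)) = 2837390815/sqrt(-230042 + I*sqrt(30))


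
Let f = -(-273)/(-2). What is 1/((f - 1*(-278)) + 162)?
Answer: 2/607 ≈ 0.0032949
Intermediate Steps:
f = -273/2 (f = -(-273)*(-1)/2 = -13*21/2 = -273/2 ≈ -136.50)
1/((f - 1*(-278)) + 162) = 1/((-273/2 - 1*(-278)) + 162) = 1/((-273/2 + 278) + 162) = 1/(283/2 + 162) = 1/(607/2) = 2/607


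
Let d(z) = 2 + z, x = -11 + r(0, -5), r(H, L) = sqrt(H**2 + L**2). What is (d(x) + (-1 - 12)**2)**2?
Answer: 27225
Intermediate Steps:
x = -6 (x = -11 + sqrt(0**2 + (-5)**2) = -11 + sqrt(0 + 25) = -11 + sqrt(25) = -11 + 5 = -6)
(d(x) + (-1 - 12)**2)**2 = ((2 - 6) + (-1 - 12)**2)**2 = (-4 + (-13)**2)**2 = (-4 + 169)**2 = 165**2 = 27225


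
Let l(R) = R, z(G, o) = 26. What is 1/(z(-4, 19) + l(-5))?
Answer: 1/21 ≈ 0.047619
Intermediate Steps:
1/(z(-4, 19) + l(-5)) = 1/(26 - 5) = 1/21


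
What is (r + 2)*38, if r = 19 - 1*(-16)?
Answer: 1406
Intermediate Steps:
r = 35 (r = 19 + 16 = 35)
(r + 2)*38 = (35 + 2)*38 = 37*38 = 1406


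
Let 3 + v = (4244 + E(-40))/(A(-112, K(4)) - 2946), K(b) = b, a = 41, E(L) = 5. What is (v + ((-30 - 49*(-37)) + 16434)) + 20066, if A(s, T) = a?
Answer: 15885593/415 ≈ 38279.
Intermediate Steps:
A(s, T) = 41
v = -1852/415 (v = -3 + (4244 + 5)/(41 - 2946) = -3 + 4249/(-2905) = -3 + 4249*(-1/2905) = -3 - 607/415 = -1852/415 ≈ -4.4626)
(v + ((-30 - 49*(-37)) + 16434)) + 20066 = (-1852/415 + ((-30 - 49*(-37)) + 16434)) + 20066 = (-1852/415 + ((-30 + 1813) + 16434)) + 20066 = (-1852/415 + (1783 + 16434)) + 20066 = (-1852/415 + 18217) + 20066 = 7558203/415 + 20066 = 15885593/415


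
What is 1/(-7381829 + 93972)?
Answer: -1/7287857 ≈ -1.3721e-7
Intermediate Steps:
1/(-7381829 + 93972) = 1/(-7287857) = -1/7287857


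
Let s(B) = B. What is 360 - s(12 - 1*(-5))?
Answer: 343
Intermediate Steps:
360 - s(12 - 1*(-5)) = 360 - (12 - 1*(-5)) = 360 - (12 + 5) = 360 - 1*17 = 360 - 17 = 343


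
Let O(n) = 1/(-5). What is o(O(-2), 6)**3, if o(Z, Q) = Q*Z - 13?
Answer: -357911/125 ≈ -2863.3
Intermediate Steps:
O(n) = -1/5
o(Z, Q) = -13 + Q*Z
o(O(-2), 6)**3 = (-13 + 6*(-1/5))**3 = (-13 - 6/5)**3 = (-71/5)**3 = -357911/125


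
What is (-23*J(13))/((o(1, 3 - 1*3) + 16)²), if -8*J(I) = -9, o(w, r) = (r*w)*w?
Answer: -207/2048 ≈ -0.10107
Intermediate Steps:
o(w, r) = r*w²
J(I) = 9/8 (J(I) = -⅛*(-9) = 9/8)
(-23*J(13))/((o(1, 3 - 1*3) + 16)²) = (-23*9/8)/(((3 - 1*3)*1² + 16)²) = -207/(8*((3 - 3)*1 + 16)²) = -207/(8*(0*1 + 16)²) = -207/(8*(0 + 16)²) = -207/(8*(16²)) = -207/8/256 = -207/8*1/256 = -207/2048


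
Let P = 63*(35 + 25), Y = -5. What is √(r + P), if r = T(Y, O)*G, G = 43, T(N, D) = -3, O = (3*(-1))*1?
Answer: √3651 ≈ 60.424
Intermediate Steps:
O = -3 (O = -3*1 = -3)
P = 3780 (P = 63*60 = 3780)
r = -129 (r = -3*43 = -129)
√(r + P) = √(-129 + 3780) = √3651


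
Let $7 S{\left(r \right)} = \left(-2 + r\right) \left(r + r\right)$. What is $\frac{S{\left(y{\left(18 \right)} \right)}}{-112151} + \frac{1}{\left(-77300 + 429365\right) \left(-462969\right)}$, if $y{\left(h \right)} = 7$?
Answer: $- \frac{9644685929}{108166109719815} \approx -8.9166 \cdot 10^{-5}$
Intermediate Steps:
$S{\left(r \right)} = \frac{2 r \left(-2 + r\right)}{7}$ ($S{\left(r \right)} = \frac{\left(-2 + r\right) \left(r + r\right)}{7} = \frac{\left(-2 + r\right) 2 r}{7} = \frac{2 r \left(-2 + r\right)}{7}$)
$\frac{S{\left(y{\left(18 \right)} \right)}}{-112151} + \frac{1}{\left(-77300 + 429365\right) \left(-462969\right)} = \frac{\frac{2}{7} \cdot 7 \left(-2 + 7\right)}{-112151} + \frac{1}{\left(-77300 + 429365\right) \left(-462969\right)} = \frac{2}{7} \cdot 7 \cdot 5 \left(- \frac{1}{112151}\right) + \frac{1}{352065} \left(- \frac{1}{462969}\right) = 10 \left(- \frac{1}{112151}\right) + \frac{1}{352065} \left(- \frac{1}{462969}\right) = - \frac{10}{112151} - \frac{1}{162995180985} = - \frac{9644685929}{108166109719815}$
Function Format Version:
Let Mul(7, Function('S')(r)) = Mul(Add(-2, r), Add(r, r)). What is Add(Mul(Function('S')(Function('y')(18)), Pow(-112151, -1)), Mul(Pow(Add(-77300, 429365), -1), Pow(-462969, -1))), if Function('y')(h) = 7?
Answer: Rational(-9644685929, 108166109719815) ≈ -8.9166e-5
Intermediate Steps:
Function('S')(r) = Mul(Rational(2, 7), r, Add(-2, r)) (Function('S')(r) = Mul(Rational(1, 7), Mul(Add(-2, r), Add(r, r))) = Mul(Rational(1, 7), Mul(Add(-2, r), Mul(2, r))) = Mul(Rational(1, 7), Mul(2, r, Add(-2, r))) = Mul(Rational(2, 7), r, Add(-2, r)))
Add(Mul(Function('S')(Function('y')(18)), Pow(-112151, -1)), Mul(Pow(Add(-77300, 429365), -1), Pow(-462969, -1))) = Add(Mul(Mul(Rational(2, 7), 7, Add(-2, 7)), Pow(-112151, -1)), Mul(Pow(Add(-77300, 429365), -1), Pow(-462969, -1))) = Add(Mul(Mul(Rational(2, 7), 7, 5), Rational(-1, 112151)), Mul(Pow(352065, -1), Rational(-1, 462969))) = Add(Mul(10, Rational(-1, 112151)), Mul(Rational(1, 352065), Rational(-1, 462969))) = Add(Rational(-10, 112151), Rational(-1, 162995180985)) = Rational(-9644685929, 108166109719815)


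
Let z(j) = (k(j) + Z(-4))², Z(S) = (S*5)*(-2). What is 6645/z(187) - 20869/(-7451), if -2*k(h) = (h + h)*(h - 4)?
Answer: 24382152853204/8705307010211 ≈ 2.8008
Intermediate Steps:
Z(S) = -10*S (Z(S) = (5*S)*(-2) = -10*S)
k(h) = -h*(-4 + h) (k(h) = -(h + h)*(h - 4)/2 = -2*h*(-4 + h)/2 = -h*(-4 + h))
z(j) = (40 + j*(4 - j))² (z(j) = (j*(4 - j) - 10*(-4))² = (j*(4 - j) + 40)² = (40 + j*(4 - j))²)
6645/z(187) - 20869/(-7451) = 6645/((-40 + 187*(-4 + 187))²) - 20869/(-7451) = 6645/((-40 + 187*183)²) - 20869*(-1/7451) = 6645/((-40 + 34221)²) + 20869/7451 = 6645/(34181²) + 20869/7451 = 6645/1168340761 + 20869/7451 = 24382152853204/8705307010211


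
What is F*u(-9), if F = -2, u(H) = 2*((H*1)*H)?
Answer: -324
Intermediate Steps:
u(H) = 2*H² (u(H) = 2*(H*H) = 2*H²)
F*u(-9) = -4*(-9)² = -4*81 = -2*162 = -324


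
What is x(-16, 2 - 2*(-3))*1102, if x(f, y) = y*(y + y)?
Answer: 141056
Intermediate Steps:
x(f, y) = 2*y**2 (x(f, y) = y*(2*y) = 2*y**2)
x(-16, 2 - 2*(-3))*1102 = (2*(2 - 2*(-3))**2)*1102 = (2*(2 + 6)**2)*1102 = (2*8**2)*1102 = (2*64)*1102 = 128*1102 = 141056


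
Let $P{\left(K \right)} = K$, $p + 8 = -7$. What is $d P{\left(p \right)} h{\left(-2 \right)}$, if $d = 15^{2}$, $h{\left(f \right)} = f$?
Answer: $6750$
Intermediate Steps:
$p = -15$ ($p = -8 - 7 = -15$)
$d = 225$
$d P{\left(p \right)} h{\left(-2 \right)} = 225 \left(-15\right) \left(-2\right) = \left(-3375\right) \left(-2\right) = 6750$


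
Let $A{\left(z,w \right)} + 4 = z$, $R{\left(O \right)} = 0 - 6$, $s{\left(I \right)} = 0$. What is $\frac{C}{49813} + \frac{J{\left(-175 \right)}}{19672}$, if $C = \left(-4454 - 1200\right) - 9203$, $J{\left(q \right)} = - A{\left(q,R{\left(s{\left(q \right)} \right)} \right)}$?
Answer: $- \frac{283350377}{979921336} \approx -0.28916$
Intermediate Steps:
$R{\left(O \right)} = -6$ ($R{\left(O \right)} = 0 - 6 = -6$)
$A{\left(z,w \right)} = -4 + z$
$J{\left(q \right)} = 4 - q$ ($J{\left(q \right)} = - (-4 + q) = 4 - q$)
$C = -14857$ ($C = \left(-4454 - 1200\right) - 9203 = -5654 - 9203 = -14857$)
$\frac{C}{49813} + \frac{J{\left(-175 \right)}}{19672} = - \frac{14857}{49813} + \frac{4 - -175}{19672} = \left(-14857\right) \frac{1}{49813} + \left(4 + 175\right) \frac{1}{19672} = - \frac{14857}{49813} + 179 \cdot \frac{1}{19672} = - \frac{14857}{49813} + \frac{179}{19672} = - \frac{283350377}{979921336}$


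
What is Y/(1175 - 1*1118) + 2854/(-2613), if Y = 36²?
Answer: 1074590/49647 ≈ 21.645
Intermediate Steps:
Y = 1296
Y/(1175 - 1*1118) + 2854/(-2613) = 1296/(1175 - 1*1118) + 2854/(-2613) = 1296/(1175 - 1118) + 2854*(-1/2613) = 1296/57 - 2854/2613 = 1296*(1/57) - 2854/2613 = 432/19 - 2854/2613 = 1074590/49647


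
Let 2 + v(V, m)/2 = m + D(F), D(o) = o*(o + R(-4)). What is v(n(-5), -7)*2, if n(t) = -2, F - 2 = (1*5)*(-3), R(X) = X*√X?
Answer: 640 + 416*I ≈ 640.0 + 416.0*I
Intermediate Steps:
R(X) = X^(3/2)
F = -13 (F = 2 + (1*5)*(-3) = 2 + 5*(-3) = 2 - 15 = -13)
D(o) = o*(o - 8*I) (D(o) = o*(o + (-4)^(3/2)) = o*(o - 8*I))
v(V, m) = 334 + 2*m + 208*I (v(V, m) = -4 + 2*(m - 13*(-13 - 8*I)) = -4 + 2*(m + (169 + 104*I)) = -4 + 2*(169 + m + 104*I) = -4 + (338 + 2*m + 208*I) = 334 + 2*m + 208*I)
v(n(-5), -7)*2 = (334 + 2*(-7) + 208*I)*2 = (334 - 14 + 208*I)*2 = (320 + 208*I)*2 = 640 + 416*I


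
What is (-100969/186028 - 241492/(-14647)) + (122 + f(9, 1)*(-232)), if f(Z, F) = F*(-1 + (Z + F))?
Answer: -5313417279223/2724752116 ≈ -1950.1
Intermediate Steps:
f(Z, F) = F*(-1 + F + Z) (f(Z, F) = F*(-1 + (F + Z)) = F*(-1 + F + Z))
(-100969/186028 - 241492/(-14647)) + (122 + f(9, 1)*(-232)) = (-100969/186028 - 241492/(-14647)) + (122 + (1*(-1 + 1 + 9))*(-232)) = (-100969*1/186028 - 241492*(-1/14647)) + (122 + (1*9)*(-232)) = (-100969/186028 + 241492/14647) + (122 + 9*(-232)) = 43445380833/2724752116 + (122 - 2088) = 43445380833/2724752116 - 1966 = -5313417279223/2724752116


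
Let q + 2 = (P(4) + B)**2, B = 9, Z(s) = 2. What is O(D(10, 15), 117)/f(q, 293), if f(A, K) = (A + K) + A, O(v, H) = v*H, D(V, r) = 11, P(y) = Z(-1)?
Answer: 143/59 ≈ 2.4237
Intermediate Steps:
P(y) = 2
O(v, H) = H*v
q = 119 (q = -2 + (2 + 9)**2 = -2 + 11**2 = -2 + 121 = 119)
f(A, K) = K + 2*A
O(D(10, 15), 117)/f(q, 293) = (117*11)/(293 + 2*119) = 1287/(293 + 238) = 1287/531 = 1287*(1/531) = 143/59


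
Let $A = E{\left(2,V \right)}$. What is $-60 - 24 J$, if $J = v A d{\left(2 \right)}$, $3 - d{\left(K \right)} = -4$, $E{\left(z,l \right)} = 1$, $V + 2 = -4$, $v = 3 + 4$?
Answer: $-1236$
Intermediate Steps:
$v = 7$
$V = -6$ ($V = -2 - 4 = -6$)
$d{\left(K \right)} = 7$ ($d{\left(K \right)} = 3 - -4 = 3 + 4 = 7$)
$A = 1$
$J = 49$ ($J = 7 \cdot 1 \cdot 7 = 7 \cdot 7 = 49$)
$-60 - 24 J = -60 - 1176 = -1236$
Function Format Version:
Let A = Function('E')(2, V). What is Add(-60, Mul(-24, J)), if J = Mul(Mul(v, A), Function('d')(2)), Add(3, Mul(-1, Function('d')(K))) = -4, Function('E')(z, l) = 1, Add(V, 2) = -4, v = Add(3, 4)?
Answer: -1236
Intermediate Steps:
v = 7
V = -6 (V = Add(-2, -4) = -6)
Function('d')(K) = 7 (Function('d')(K) = Add(3, Mul(-1, -4)) = Add(3, 4) = 7)
A = 1
J = 49 (J = Mul(Mul(7, 1), 7) = Mul(7, 7) = 49)
Add(-60, Mul(-24, J)) = Add(-60, Mul(-24, 49)) = Add(-60, -1176) = -1236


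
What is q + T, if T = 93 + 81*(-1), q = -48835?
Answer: -48823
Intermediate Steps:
T = 12 (T = 93 - 81 = 12)
q + T = -48835 + 12 = -48823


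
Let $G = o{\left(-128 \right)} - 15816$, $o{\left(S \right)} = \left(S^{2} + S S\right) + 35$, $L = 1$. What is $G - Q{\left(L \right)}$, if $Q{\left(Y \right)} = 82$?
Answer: $16905$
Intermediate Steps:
$o{\left(S \right)} = 35 + 2 S^{2}$ ($o{\left(S \right)} = \left(S^{2} + S^{2}\right) + 35 = 2 S^{2} + 35 = 35 + 2 S^{2}$)
$G = 16987$ ($G = \left(35 + 2 \left(-128\right)^{2}\right) - 15816 = \left(35 + 2 \cdot 16384\right) - 15816 = \left(35 + 32768\right) - 15816 = 32803 - 15816 = 16987$)
$G - Q{\left(L \right)} = 16987 - 82 = 16905$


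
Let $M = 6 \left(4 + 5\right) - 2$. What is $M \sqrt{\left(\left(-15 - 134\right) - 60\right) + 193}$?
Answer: $208 i \approx 208.0 i$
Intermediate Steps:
$M = 52$ ($M = 6 \cdot 9 - 2 = 54 - 2 = 52$)
$M \sqrt{\left(\left(-15 - 134\right) - 60\right) + 193} = 52 \sqrt{\left(\left(-15 - 134\right) - 60\right) + 193} = 52 \sqrt{\left(-149 - 60\right) + 193} = 52 \sqrt{-209 + 193} = 52 \sqrt{-16} = 52 \cdot 4 i = 208 i$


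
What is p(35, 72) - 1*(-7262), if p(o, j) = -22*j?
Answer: 5678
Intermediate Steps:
p(35, 72) - 1*(-7262) = -22*72 - 1*(-7262) = -1584 + 7262 = 5678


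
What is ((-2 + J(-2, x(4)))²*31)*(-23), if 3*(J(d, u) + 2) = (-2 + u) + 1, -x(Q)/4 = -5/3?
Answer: -257393/81 ≈ -3177.7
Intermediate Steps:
x(Q) = 20/3 (x(Q) = -(-20)/3 = -4*(-5/3) = 20/3)
J(d, u) = -7/3 + u/3 (J(d, u) = -2 + ((-2 + u) + 1)/3 = -2 + (-1 + u)/3 = -2 + (-⅓ + u/3) = -7/3 + u/3)
((-2 + J(-2, x(4)))²*31)*(-23) = ((-2 + (-7/3 + (⅓)*(20/3)))²*31)*(-23) = ((-2 + (-7/3 + 20/9))²*31)*(-23) = ((-2 - ⅑)²*31)*(-23) = ((-19/9)²*31)*(-23) = ((361/81)*31)*(-23) = (11191/81)*(-23) = -257393/81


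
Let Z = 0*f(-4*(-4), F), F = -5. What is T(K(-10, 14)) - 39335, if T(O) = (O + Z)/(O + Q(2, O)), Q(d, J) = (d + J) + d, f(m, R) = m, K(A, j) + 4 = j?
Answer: -472015/12 ≈ -39335.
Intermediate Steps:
K(A, j) = -4 + j
Q(d, J) = J + 2*d (Q(d, J) = (J + d) + d = J + 2*d)
Z = 0 (Z = 0*(-4*(-4)) = 0*16 = 0)
T(O) = O/(4 + 2*O) (T(O) = (O + 0)/(O + (O + 2*2)) = O/(O + (O + 4)) = O/(O + (4 + O)) = O/(4 + 2*O))
T(K(-10, 14)) - 39335 = (-4 + 14)/(2*(2 + (-4 + 14))) - 39335 = (1/2)*10/(2 + 10) - 39335 = (1/2)*10/12 - 39335 = (1/2)*10*(1/12) - 39335 = 5/12 - 39335 = -472015/12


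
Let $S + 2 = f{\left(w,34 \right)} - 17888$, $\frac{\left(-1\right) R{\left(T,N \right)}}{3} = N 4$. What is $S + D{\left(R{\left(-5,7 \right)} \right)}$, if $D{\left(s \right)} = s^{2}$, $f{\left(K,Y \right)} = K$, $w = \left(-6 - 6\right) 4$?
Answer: $-10882$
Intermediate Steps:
$w = -48$ ($w = \left(-12\right) 4 = -48$)
$R{\left(T,N \right)} = - 12 N$ ($R{\left(T,N \right)} = - 3 N 4 = - 3 \cdot 4 N = - 12 N$)
$S = -17938$ ($S = -2 - 17936 = -17938$)
$S + D{\left(R{\left(-5,7 \right)} \right)} = -17938 + \left(\left(-12\right) 7\right)^{2} = -17938 + \left(-84\right)^{2} = -17938 + 7056 = -10882$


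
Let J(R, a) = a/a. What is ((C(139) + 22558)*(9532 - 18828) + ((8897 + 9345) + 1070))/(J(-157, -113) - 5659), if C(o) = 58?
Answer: 35036504/943 ≈ 37154.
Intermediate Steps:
J(R, a) = 1
((C(139) + 22558)*(9532 - 18828) + ((8897 + 9345) + 1070))/(J(-157, -113) - 5659) = ((58 + 22558)*(9532 - 18828) + ((8897 + 9345) + 1070))/(1 - 5659) = (22616*(-9296) + (18242 + 1070))/(-5658) = (-210238336 + 19312)*(-1/5658) = -210219024*(-1/5658) = 35036504/943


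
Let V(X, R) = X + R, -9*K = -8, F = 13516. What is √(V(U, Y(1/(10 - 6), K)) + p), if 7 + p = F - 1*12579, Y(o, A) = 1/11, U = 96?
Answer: √124157/11 ≈ 32.033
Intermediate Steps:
K = 8/9 (K = -⅑*(-8) = 8/9 ≈ 0.88889)
Y(o, A) = 1/11
p = 930 (p = -7 + (13516 - 1*12579) = -7 + (13516 - 12579) = -7 + 937 = 930)
V(X, R) = R + X
√(V(U, Y(1/(10 - 6), K)) + p) = √((1/11 + 96) + 930) = √(1057/11 + 930) = √(11287/11) = √124157/11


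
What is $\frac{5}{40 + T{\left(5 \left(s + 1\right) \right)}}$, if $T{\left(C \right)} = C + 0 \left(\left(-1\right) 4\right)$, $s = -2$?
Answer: $\frac{1}{7} \approx 0.14286$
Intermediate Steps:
$T{\left(C \right)} = C$ ($T{\left(C \right)} = C + 0 \left(-4\right) = C + 0 = C$)
$\frac{5}{40 + T{\left(5 \left(s + 1\right) \right)}} = \frac{5}{40 + 5 \left(-2 + 1\right)} = \frac{5}{40 + 5 \left(-1\right)} = \frac{5}{40 - 5} = \frac{5}{35} = 5 \cdot \frac{1}{35} = \frac{1}{7}$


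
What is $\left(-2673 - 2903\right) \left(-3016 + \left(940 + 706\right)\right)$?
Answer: $7639120$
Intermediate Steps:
$\left(-2673 - 2903\right) \left(-3016 + \left(940 + 706\right)\right) = - 5576 \left(-3016 + 1646\right) = \left(-5576\right) \left(-1370\right) = 7639120$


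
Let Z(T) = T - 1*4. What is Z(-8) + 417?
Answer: 405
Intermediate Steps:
Z(T) = -4 + T (Z(T) = T - 4 = -4 + T)
Z(-8) + 417 = (-4 - 8) + 417 = -12 + 417 = 405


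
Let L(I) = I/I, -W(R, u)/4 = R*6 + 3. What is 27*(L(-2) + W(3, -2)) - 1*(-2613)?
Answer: 372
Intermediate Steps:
W(R, u) = -12 - 24*R (W(R, u) = -4*(R*6 + 3) = -4*(6*R + 3) = -4*(3 + 6*R) = -12 - 24*R)
L(I) = 1
27*(L(-2) + W(3, -2)) - 1*(-2613) = 27*(1 + (-12 - 24*3)) - 1*(-2613) = 27*(1 + (-12 - 72)) + 2613 = 27*(1 - 84) + 2613 = 27*(-83) + 2613 = -2241 + 2613 = 372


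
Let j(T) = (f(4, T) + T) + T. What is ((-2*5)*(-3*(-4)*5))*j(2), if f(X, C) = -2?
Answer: -1200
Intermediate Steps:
j(T) = -2 + 2*T (j(T) = (-2 + T) + T = -2 + 2*T)
((-2*5)*(-3*(-4)*5))*j(2) = ((-2*5)*(-3*(-4)*5))*(-2 + 2*2) = (-120*5)*(-2 + 4) = -10*60*2 = -600*2 = -1200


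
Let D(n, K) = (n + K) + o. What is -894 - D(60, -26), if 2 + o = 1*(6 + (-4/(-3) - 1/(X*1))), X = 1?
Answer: -2797/3 ≈ -932.33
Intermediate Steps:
o = 13/3 (o = -2 + 1*(6 + (-4/(-3) - 1/(1*1))) = -2 + 1*(6 + (-4*(-1/3) - 1/1)) = -2 + 1*(6 + (4/3 - 1*1)) = -2 + 1*(6 + (4/3 - 1)) = -2 + 1*(6 + 1/3) = -2 + 1*(19/3) = -2 + 19/3 = 13/3 ≈ 4.3333)
D(n, K) = 13/3 + K + n (D(n, K) = (n + K) + 13/3 = (K + n) + 13/3 = 13/3 + K + n)
-894 - D(60, -26) = -894 - (13/3 - 26 + 60) = -894 - 1*115/3 = -894 - 115/3 = -2797/3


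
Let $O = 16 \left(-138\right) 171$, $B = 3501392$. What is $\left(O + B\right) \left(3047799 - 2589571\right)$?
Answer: $1431423623872$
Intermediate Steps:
$O = -377568$ ($O = \left(-2208\right) 171 = -377568$)
$\left(O + B\right) \left(3047799 - 2589571\right) = \left(-377568 + 3501392\right) \left(3047799 - 2589571\right) = 3123824 \cdot 458228 = 1431423623872$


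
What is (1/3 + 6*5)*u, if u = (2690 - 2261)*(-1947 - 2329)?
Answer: -55643588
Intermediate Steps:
u = -1834404 (u = 429*(-4276) = -1834404)
(1/3 + 6*5)*u = (1/3 + 6*5)*(-1834404) = (⅓ + 30)*(-1834404) = (91/3)*(-1834404) = -55643588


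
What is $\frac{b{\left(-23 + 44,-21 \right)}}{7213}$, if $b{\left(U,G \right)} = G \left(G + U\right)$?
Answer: $0$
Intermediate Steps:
$\frac{b{\left(-23 + 44,-21 \right)}}{7213} = \frac{\left(-21\right) \left(-21 + \left(-23 + 44\right)\right)}{7213} = - 21 \left(-21 + 21\right) \frac{1}{7213} = \left(-21\right) 0 \cdot \frac{1}{7213} = 0 \cdot \frac{1}{7213} = 0$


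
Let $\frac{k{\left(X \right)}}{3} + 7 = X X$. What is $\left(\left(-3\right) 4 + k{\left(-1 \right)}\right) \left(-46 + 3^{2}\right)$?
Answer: $1110$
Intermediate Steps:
$k{\left(X \right)} = -21 + 3 X^{2}$ ($k{\left(X \right)} = -21 + 3 X X = -21 + 3 X^{2}$)
$\left(\left(-3\right) 4 + k{\left(-1 \right)}\right) \left(-46 + 3^{2}\right) = \left(\left(-3\right) 4 - \left(21 - 3 \left(-1\right)^{2}\right)\right) \left(-46 + 3^{2}\right) = \left(-12 + \left(-21 + 3 \cdot 1\right)\right) \left(-46 + 9\right) = \left(-12 + \left(-21 + 3\right)\right) \left(-37\right) = \left(-12 - 18\right) \left(-37\right) = \left(-30\right) \left(-37\right) = 1110$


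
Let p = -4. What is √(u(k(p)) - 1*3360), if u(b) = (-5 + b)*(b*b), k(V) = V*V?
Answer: 4*I*√34 ≈ 23.324*I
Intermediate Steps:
k(V) = V²
u(b) = b²*(-5 + b) (u(b) = (-5 + b)*b² = b²*(-5 + b))
√(u(k(p)) - 1*3360) = √(((-4)²)²*(-5 + (-4)²) - 1*3360) = √(16²*(-5 + 16) - 3360) = √(256*11 - 3360) = √(2816 - 3360) = √(-544) = 4*I*√34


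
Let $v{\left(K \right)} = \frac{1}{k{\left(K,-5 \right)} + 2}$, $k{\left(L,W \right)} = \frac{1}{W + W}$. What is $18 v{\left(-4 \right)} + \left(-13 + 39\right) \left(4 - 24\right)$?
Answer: $- \frac{9700}{19} \approx -510.53$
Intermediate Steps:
$k{\left(L,W \right)} = \frac{1}{2 W}$
$v{\left(K \right)} = \frac{10}{19}$ ($v{\left(K \right)} = \frac{1}{\frac{1}{2 \left(-5\right)} + 2} = \frac{1}{\frac{1}{2} \left(- \frac{1}{5}\right) + 2} = \frac{1}{- \frac{1}{10} + 2} = \frac{1}{\frac{19}{10}} = \frac{10}{19}$)
$18 v{\left(-4 \right)} + \left(-13 + 39\right) \left(4 - 24\right) = 18 \cdot \frac{10}{19} + \left(-13 + 39\right) \left(4 - 24\right) = \frac{180}{19} + 26 \left(-20\right) = \frac{180}{19} - 520 = - \frac{9700}{19}$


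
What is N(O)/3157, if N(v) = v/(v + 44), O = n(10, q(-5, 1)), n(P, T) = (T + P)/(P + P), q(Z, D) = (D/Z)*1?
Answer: 7/2006499 ≈ 3.4887e-6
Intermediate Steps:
q(Z, D) = D/Z (q(Z, D) = (D/Z)*1 = D/Z)
n(P, T) = (P + T)/(2*P) (n(P, T) = (P + T)/((2*P)) = (P + T)*(1/(2*P)) = (P + T)/(2*P))
O = 49/100 (O = (½)*(10 + 1/(-5))/10 = (½)*(⅒)*(10 + 1*(-⅕)) = (½)*(⅒)*(10 - ⅕) = (½)*(⅒)*(49/5) = 49/100 ≈ 0.49000)
N(v) = v/(44 + v)
N(O)/3157 = (49/(100*(44 + 49/100)))/3157 = (49/(100*(4449/100)))*(1/3157) = ((49/100)*(100/4449))*(1/3157) = (49/4449)*(1/3157) = 7/2006499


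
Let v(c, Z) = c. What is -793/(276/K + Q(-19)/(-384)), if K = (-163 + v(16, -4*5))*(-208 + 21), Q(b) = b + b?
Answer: -1395121728/191761 ≈ -7275.3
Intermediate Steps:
Q(b) = 2*b
K = 27489 (K = (-163 + 16)*(-208 + 21) = -147*(-187) = 27489)
-793/(276/K + Q(-19)/(-384)) = -793/(276/27489 + (2*(-19))/(-384)) = -793/(276*(1/27489) - 38*(-1/384)) = -793/(92/9163 + 19/192) = -793/191761/1759296 = -793*1759296/191761 = -1395121728/191761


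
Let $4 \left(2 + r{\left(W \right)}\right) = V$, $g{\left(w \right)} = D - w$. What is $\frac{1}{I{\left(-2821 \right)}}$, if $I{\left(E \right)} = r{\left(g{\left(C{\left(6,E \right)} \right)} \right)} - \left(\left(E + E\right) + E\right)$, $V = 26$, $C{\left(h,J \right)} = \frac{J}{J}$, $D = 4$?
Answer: $\frac{2}{16935} \approx 0.0001181$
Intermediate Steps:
$C{\left(h,J \right)} = 1$
$g{\left(w \right)} = 4 - w$
$r{\left(W \right)} = \frac{9}{2}$ ($r{\left(W \right)} = -2 + \frac{1}{4} \cdot 26 = -2 + \frac{13}{2} = \frac{9}{2}$)
$I{\left(E \right)} = \frac{9}{2} - 3 E$ ($I{\left(E \right)} = \frac{9}{2} - \left(\left(E + E\right) + E\right) = \frac{9}{2} - \left(2 E + E\right) = \frac{9}{2} - 3 E$)
$\frac{1}{I{\left(-2821 \right)}} = \frac{1}{\frac{9}{2} - -8463} = \frac{1}{\frac{9}{2} + 8463} = \frac{1}{\frac{16935}{2}} = \frac{2}{16935}$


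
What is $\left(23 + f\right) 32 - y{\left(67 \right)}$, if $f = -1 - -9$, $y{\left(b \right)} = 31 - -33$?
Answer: $928$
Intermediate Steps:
$y{\left(b \right)} = 64$ ($y{\left(b \right)} = 31 + 33 = 64$)
$f = 8$ ($f = -1 + 9 = 8$)
$\left(23 + f\right) 32 - y{\left(67 \right)} = \left(23 + 8\right) 32 - 64 = 31 \cdot 32 - 64 = 992 - 64 = 928$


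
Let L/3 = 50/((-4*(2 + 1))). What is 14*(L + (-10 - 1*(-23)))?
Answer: 7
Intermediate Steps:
L = -25/2 (L = 3*(50/((-4*(2 + 1)))) = 3*(50/((-4*3))) = 3*(50/(-12)) = 3*(50*(-1/12)) = 3*(-25/6) = -25/2 ≈ -12.500)
14*(L + (-10 - 1*(-23))) = 14*(-25/2 + (-10 - 1*(-23))) = 14*(-25/2 + (-10 + 23)) = 14*(-25/2 + 13) = 14*(1/2) = 7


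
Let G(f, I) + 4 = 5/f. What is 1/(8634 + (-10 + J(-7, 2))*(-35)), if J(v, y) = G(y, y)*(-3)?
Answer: 2/17653 ≈ 0.00011330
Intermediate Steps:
G(f, I) = -4 + 5/f
J(v, y) = 12 - 15/y (J(v, y) = (-4 + 5/y)*(-3) = 12 - 15/y)
1/(8634 + (-10 + J(-7, 2))*(-35)) = 1/(8634 + (-10 + (12 - 15/2))*(-35)) = 1/(8634 + (-10 + 9/2)*(-35)) = 1/(8634 - 11/2*(-35)) = 1/(8634 + 385/2) = 1/(17653/2) = 2/17653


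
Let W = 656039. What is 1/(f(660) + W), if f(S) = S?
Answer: 1/656699 ≈ 1.5228e-6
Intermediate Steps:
1/(f(660) + W) = 1/(660 + 656039) = 1/656699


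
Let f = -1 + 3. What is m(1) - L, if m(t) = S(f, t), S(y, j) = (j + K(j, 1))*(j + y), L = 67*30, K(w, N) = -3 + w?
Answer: -2013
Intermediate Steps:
L = 2010
f = 2
S(y, j) = (-3 + 2*j)*(j + y) (S(y, j) = (j + (-3 + j))*(j + y) = (-3 + 2*j)*(j + y))
m(t) = -6 + t**2 + 4*t + t*(-3 + t) (m(t) = t**2 + t*2 + t*(-3 + t) + 2*(-3 + t) = t**2 + 2*t + t*(-3 + t) + (-6 + 2*t) = -6 + t**2 + 4*t + t*(-3 + t))
m(1) - L = (-6 + 1 + 2*1**2) - 1*2010 = (-6 + 1 + 2*1) - 2010 = (-6 + 1 + 2) - 2010 = -3 - 2010 = -2013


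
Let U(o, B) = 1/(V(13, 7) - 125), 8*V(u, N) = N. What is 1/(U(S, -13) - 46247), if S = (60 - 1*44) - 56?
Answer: -993/45923279 ≈ -2.1623e-5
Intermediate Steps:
V(u, N) = N/8
S = -40 (S = (60 - 44) - 56 = 16 - 56 = -40)
U(o, B) = -8/993 (U(o, B) = 1/((⅛)*7 - 125) = 1/(7/8 - 125) = 1/(-993/8) = -8/993)
1/(U(S, -13) - 46247) = 1/(-8/993 - 46247) = 1/(-45923279/993) = -993/45923279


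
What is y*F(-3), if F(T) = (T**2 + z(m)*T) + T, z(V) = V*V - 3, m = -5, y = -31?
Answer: 1860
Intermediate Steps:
z(V) = -3 + V**2 (z(V) = V**2 - 3 = -3 + V**2)
F(T) = T**2 + 23*T (F(T) = (T**2 + (-3 + (-5)**2)*T) + T = (T**2 + (-3 + 25)*T) + T = (T**2 + 22*T) + T = T**2 + 23*T)
y*F(-3) = -(-93)*(23 - 3) = -(-93)*20 = -31*(-60) = 1860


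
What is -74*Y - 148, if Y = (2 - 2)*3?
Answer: -148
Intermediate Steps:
Y = 0 (Y = 0*3 = 0)
-74*Y - 148 = -74*0 - 148 = 0 - 148 = -148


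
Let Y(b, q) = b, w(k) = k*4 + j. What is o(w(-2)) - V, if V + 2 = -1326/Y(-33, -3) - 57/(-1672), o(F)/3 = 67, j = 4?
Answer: 14325/88 ≈ 162.78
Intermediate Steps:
w(k) = 4 + 4*k (w(k) = k*4 + 4 = 4*k + 4 = 4 + 4*k)
o(F) = 201 (o(F) = 3*67 = 201)
V = 3363/88 (V = -2 + (-1326/(-33) - 57/(-1672)) = -2 + (-1326*(-1/33) - 57*(-1/1672)) = -2 + (442/11 + 3/88) = -2 + 3539/88 = 3363/88 ≈ 38.216)
o(w(-2)) - V = 201 - 1*3363/88 = 201 - 3363/88 = 14325/88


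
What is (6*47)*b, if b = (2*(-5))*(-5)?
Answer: 14100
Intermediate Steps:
b = 50 (b = -10*(-5) = 50)
(6*47)*b = (6*47)*50 = 282*50 = 14100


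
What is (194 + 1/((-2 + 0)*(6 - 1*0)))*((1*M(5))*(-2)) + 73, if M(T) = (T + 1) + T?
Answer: -25159/6 ≈ -4193.2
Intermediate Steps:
M(T) = 1 + 2*T (M(T) = (1 + T) + T = 1 + 2*T)
(194 + 1/((-2 + 0)*(6 - 1*0)))*((1*M(5))*(-2)) + 73 = (194 + 1/((-2 + 0)*(6 - 1*0)))*((1*(1 + 2*5))*(-2)) + 73 = (194 + 1/(-2*(6 + 0)))*((1*(1 + 10))*(-2)) + 73 = (194 + 1/(-2*6))*((1*11)*(-2)) + 73 = (194 + 1/(-12))*(11*(-2)) + 73 = (194 - 1/12)*(-22) + 73 = (2327/12)*(-22) + 73 = -25597/6 + 73 = -25159/6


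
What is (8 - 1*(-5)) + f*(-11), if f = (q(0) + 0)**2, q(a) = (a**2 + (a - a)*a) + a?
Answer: 13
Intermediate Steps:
q(a) = a + a**2 (q(a) = (a**2 + 0*a) + a = (a**2 + 0) + a = a**2 + a = a + a**2)
f = 0 (f = (0*(1 + 0) + 0)**2 = (0*1 + 0)**2 = (0 + 0)**2 = 0**2 = 0)
(8 - 1*(-5)) + f*(-11) = (8 - 1*(-5)) + 0*(-11) = (8 + 5) + 0 = 13 + 0 = 13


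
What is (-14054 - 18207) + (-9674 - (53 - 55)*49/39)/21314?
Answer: -13408602197/415623 ≈ -32261.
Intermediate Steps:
(-14054 - 18207) + (-9674 - (53 - 55)*49/39)/21314 = -32261 + (-9674 - (-2)*49*(1/39))*(1/21314) = -32261 + (-9674 - (-2)*49/39)*(1/21314) = -32261 + (-9674 - 1*(-98/39))*(1/21314) = -32261 + (-9674 + 98/39)*(1/21314) = -32261 - 377188/39*1/21314 = -32261 - 188594/415623 = -13408602197/415623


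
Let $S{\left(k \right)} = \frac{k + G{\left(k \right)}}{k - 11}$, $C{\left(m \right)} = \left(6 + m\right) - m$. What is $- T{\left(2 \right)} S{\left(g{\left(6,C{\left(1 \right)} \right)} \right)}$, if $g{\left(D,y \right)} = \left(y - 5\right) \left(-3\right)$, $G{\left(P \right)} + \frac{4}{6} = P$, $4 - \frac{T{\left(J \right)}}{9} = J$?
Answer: $- \frac{60}{7} \approx -8.5714$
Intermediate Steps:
$T{\left(J \right)} = 36 - 9 J$
$C{\left(m \right)} = 6$
$G{\left(P \right)} = - \frac{2}{3} + P$
$g{\left(D,y \right)} = 15 - 3 y$ ($g{\left(D,y \right)} = \left(-5 + y\right) \left(-3\right) = 15 - 3 y$)
$S{\left(k \right)} = \frac{- \frac{2}{3} + 2 k}{-11 + k}$ ($S{\left(k \right)} = \frac{k + \left(- \frac{2}{3} + k\right)}{k - 11} = \frac{- \frac{2}{3} + 2 k}{-11 + k}$)
$- T{\left(2 \right)} S{\left(g{\left(6,C{\left(1 \right)} \right)} \right)} = - (36 - 18) \frac{2 \left(-1 + 3 \left(15 - 18\right)\right)}{3 \left(-11 + \left(15 - 18\right)\right)} = \left(-1\right) 18 \frac{2 \left(-1 + 3 \left(-3\right)\right)}{3 \left(-11 - 3\right)} = - 18 \frac{2 \left(-1 - 9\right)}{3 \left(-14\right)} = - 18 \cdot \frac{2}{3} \left(- \frac{1}{14}\right) \left(-10\right) = \left(-18\right) \frac{10}{21} = - \frac{60}{7}$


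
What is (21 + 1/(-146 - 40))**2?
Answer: 15249025/34596 ≈ 440.77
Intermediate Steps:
(21 + 1/(-146 - 40))**2 = (21 + 1/(-186))**2 = (21 - 1/186)**2 = (3905/186)**2 = 15249025/34596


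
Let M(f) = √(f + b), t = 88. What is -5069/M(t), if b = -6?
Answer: -5069*√82/82 ≈ -559.78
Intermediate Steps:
M(f) = √(-6 + f) (M(f) = √(f - 6) = √(-6 + f))
-5069/M(t) = -5069/√(-6 + 88) = -5069*√82/82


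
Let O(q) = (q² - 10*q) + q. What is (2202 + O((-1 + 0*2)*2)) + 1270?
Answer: 3494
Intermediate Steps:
O(q) = q² - 9*q
(2202 + O((-1 + 0*2)*2)) + 1270 = (2202 + ((-1 + 0*2)*2)*(-9 + (-1 + 0*2)*2)) + 1270 = (2202 + ((-1 + 0)*2)*(-9 + (-1 + 0)*2)) + 1270 = (2202 + (-1*2)*(-9 - 1*2)) + 1270 = (2202 - 2*(-9 - 2)) + 1270 = (2202 - 2*(-11)) + 1270 = (2202 + 22) + 1270 = 2224 + 1270 = 3494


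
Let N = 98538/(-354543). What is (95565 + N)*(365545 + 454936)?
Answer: 9266458606035539/118181 ≈ 7.8409e+10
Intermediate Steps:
N = -32846/118181 (N = 98538*(-1/354543) = -32846/118181 ≈ -0.27793)
(95565 + N)*(365545 + 454936) = (95565 - 32846/118181)*(365545 + 454936) = (11293934419/118181)*820481 = 9266458606035539/118181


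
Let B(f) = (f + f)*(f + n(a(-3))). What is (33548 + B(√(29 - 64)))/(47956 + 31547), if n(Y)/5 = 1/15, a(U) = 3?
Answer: 33478/79503 + 2*I*√35/238509 ≈ 0.42109 + 4.9609e-5*I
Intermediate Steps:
n(Y) = ⅓ (n(Y) = 5/15 = 5*(1/15) = ⅓)
B(f) = 2*f*(⅓ + f) (B(f) = (f + f)*(f + ⅓) = (2*f)*(⅓ + f) = 2*f*(⅓ + f))
(33548 + B(√(29 - 64)))/(47956 + 31547) = (33548 + 2*√(29 - 64)*(1 + 3*√(29 - 64))/3)/(47956 + 31547) = (33548 + 2*√(-35)*(1 + 3*√(-35))/3)/79503 = (33548 + 2*(I*√35)*(1 + 3*(I*√35))/3)*(1/79503) = (33548 + 2*(I*√35)*(1 + 3*I*√35)/3)*(1/79503) = (33548 + 2*I*√35*(1 + 3*I*√35)/3)*(1/79503) = 33548/79503 + 2*I*√35*(1 + 3*I*√35)/238509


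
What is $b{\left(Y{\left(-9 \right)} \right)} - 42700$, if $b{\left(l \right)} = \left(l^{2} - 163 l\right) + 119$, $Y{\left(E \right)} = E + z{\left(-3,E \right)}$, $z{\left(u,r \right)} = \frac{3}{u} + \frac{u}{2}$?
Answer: $- \frac{162297}{4} \approx -40574.0$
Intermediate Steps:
$z{\left(u,r \right)} = \frac{u}{2} + \frac{3}{u}$ ($z{\left(u,r \right)} = \frac{3}{u} + u \frac{1}{2} = \frac{3}{u} + \frac{u}{2} = \frac{u}{2} + \frac{3}{u}$)
$Y{\left(E \right)} = - \frac{5}{2} + E$ ($Y{\left(E \right)} = E + \left(\frac{1}{2} \left(-3\right) + \frac{3}{-3}\right) = E + \left(- \frac{3}{2} + 3 \left(- \frac{1}{3}\right)\right) = E - \frac{5}{2} = - \frac{5}{2} + E$)
$b{\left(l \right)} = 119 + l^{2} - 163 l$
$b{\left(Y{\left(-9 \right)} \right)} - 42700 = \left(119 + \left(- \frac{5}{2} - 9\right)^{2} - 163 \left(- \frac{5}{2} - 9\right)\right) - 42700 = \left(119 + \left(- \frac{23}{2}\right)^{2} - - \frac{3749}{2}\right) - 42700 = \left(119 + \frac{529}{4} + \frac{3749}{2}\right) - 42700 = \frac{8503}{4} - 42700 = - \frac{162297}{4}$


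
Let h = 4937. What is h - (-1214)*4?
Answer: 9793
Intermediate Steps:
h - (-1214)*4 = 4937 - (-1214)*4 = 4937 - 1*(-4856) = 4937 + 4856 = 9793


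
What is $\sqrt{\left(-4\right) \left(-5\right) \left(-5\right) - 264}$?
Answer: $2 i \sqrt{91} \approx 19.079 i$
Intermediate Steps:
$\sqrt{\left(-4\right) \left(-5\right) \left(-5\right) - 264} = \sqrt{20 \left(-5\right) - 264} = \sqrt{-100 - 264} = \sqrt{-364} = 2 i \sqrt{91}$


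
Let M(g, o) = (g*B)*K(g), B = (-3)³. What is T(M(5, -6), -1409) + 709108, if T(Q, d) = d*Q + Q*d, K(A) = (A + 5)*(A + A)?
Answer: 38752108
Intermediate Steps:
B = -27
K(A) = 2*A*(5 + A) (K(A) = (5 + A)*(2*A) = 2*A*(5 + A))
M(g, o) = -54*g²*(5 + g) (M(g, o) = (g*(-27))*(2*g*(5 + g)) = (-27*g)*(2*g*(5 + g)) = -54*g²*(5 + g))
T(Q, d) = 2*Q*d (T(Q, d) = Q*d + Q*d = 2*Q*d)
T(M(5, -6), -1409) + 709108 = 2*(54*5²*(-5 - 1*5))*(-1409) + 709108 = 2*(54*25*(-5 - 5))*(-1409) + 709108 = 2*(54*25*(-10))*(-1409) + 709108 = 2*(-13500)*(-1409) + 709108 = 38043000 + 709108 = 38752108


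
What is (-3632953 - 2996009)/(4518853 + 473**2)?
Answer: -3314481/2371291 ≈ -1.3978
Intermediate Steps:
(-3632953 - 2996009)/(4518853 + 473**2) = -6628962/(4518853 + 223729) = -6628962/4742582 = -6628962*1/4742582 = -3314481/2371291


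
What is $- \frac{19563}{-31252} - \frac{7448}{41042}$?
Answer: $\frac{285069875}{641322292} \approx 0.4445$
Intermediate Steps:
$- \frac{19563}{-31252} - \frac{7448}{41042} = \left(-19563\right) \left(- \frac{1}{31252}\right) - \frac{3724}{20521} = \frac{19563}{31252} - \frac{3724}{20521} = \frac{285069875}{641322292}$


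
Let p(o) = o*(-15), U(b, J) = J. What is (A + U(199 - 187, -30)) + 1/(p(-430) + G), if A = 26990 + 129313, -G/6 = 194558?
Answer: 181417013153/1160898 ≈ 1.5627e+5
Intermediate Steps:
G = -1167348 (G = -6*194558 = -1167348)
p(o) = -15*o
A = 156303
(A + U(199 - 187, -30)) + 1/(p(-430) + G) = (156303 - 30) + 1/(-15*(-430) - 1167348) = 156273 + 1/(6450 - 1167348) = 156273 + 1/(-1160898) = 156273 - 1/1160898 = 181417013153/1160898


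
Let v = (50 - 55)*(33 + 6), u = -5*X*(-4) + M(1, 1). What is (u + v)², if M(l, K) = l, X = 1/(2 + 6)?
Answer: 146689/4 ≈ 36672.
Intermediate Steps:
X = ⅛ (X = 1/8 = ⅛ ≈ 0.12500)
u = 7/2 (u = -5*⅛*(-4) + 1 = -5/8*(-4) + 1 = 5/2 + 1 = 7/2 ≈ 3.5000)
v = -195 (v = -5*39 = -195)
(u + v)² = (7/2 - 195)² = (-383/2)² = 146689/4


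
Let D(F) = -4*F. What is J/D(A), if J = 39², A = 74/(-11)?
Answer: 16731/296 ≈ 56.524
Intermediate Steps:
A = -74/11 (A = 74*(-1/11) = -74/11 ≈ -6.7273)
J = 1521
J/D(A) = 1521/((-4*(-74/11))) = 1521/(296/11) = 1521*(11/296) = 16731/296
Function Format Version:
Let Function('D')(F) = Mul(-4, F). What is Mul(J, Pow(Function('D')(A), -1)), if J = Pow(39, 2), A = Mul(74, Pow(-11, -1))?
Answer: Rational(16731, 296) ≈ 56.524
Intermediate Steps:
A = Rational(-74, 11) (A = Mul(74, Rational(-1, 11)) = Rational(-74, 11) ≈ -6.7273)
J = 1521
Mul(J, Pow(Function('D')(A), -1)) = Mul(1521, Pow(Mul(-4, Rational(-74, 11)), -1)) = Mul(1521, Pow(Rational(296, 11), -1)) = Mul(1521, Rational(11, 296)) = Rational(16731, 296)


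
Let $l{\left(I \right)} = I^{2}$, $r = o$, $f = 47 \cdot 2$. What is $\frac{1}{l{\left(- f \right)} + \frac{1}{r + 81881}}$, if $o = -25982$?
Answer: $\frac{55899}{493923565} \approx 0.00011317$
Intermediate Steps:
$f = 94$
$r = -25982$
$\frac{1}{l{\left(- f \right)} + \frac{1}{r + 81881}} = \frac{1}{\left(\left(-1\right) 94\right)^{2} + \frac{1}{-25982 + 81881}} = \frac{1}{\left(-94\right)^{2} + \frac{1}{55899}} = \frac{1}{8836 + \frac{1}{55899}} = \frac{1}{\frac{493923565}{55899}} = \frac{55899}{493923565}$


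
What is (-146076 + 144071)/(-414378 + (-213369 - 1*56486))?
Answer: 2005/684233 ≈ 0.0029303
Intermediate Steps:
(-146076 + 144071)/(-414378 + (-213369 - 1*56486)) = -2005/(-414378 + (-213369 - 56486)) = -2005/(-414378 - 269855) = -2005/(-684233) = -2005*(-1/684233) = 2005/684233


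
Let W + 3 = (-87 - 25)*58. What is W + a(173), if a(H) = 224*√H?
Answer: -6499 + 224*√173 ≈ -3552.7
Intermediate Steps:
W = -6499 (W = -3 + (-87 - 25)*58 = -3 - 112*58 = -3 - 6496 = -6499)
W + a(173) = -6499 + 224*√173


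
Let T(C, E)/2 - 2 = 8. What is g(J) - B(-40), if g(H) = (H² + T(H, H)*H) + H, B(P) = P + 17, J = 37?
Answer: 2169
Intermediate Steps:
T(C, E) = 20 (T(C, E) = 4 + 2*8 = 4 + 16 = 20)
B(P) = 17 + P
g(H) = H² + 21*H (g(H) = (H² + 20*H) + H = H² + 21*H)
g(J) - B(-40) = 37*(21 + 37) - (17 - 40) = 37*58 - 1*(-23) = 2146 + 23 = 2169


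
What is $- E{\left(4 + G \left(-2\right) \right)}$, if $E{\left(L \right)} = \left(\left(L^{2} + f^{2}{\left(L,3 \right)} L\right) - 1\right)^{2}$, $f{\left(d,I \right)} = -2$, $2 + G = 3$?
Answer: $-121$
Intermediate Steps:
$G = 1$ ($G = -2 + 3 = 1$)
$E{\left(L \right)} = \left(-1 + L^{2} + 4 L\right)^{2}$ ($E{\left(L \right)} = \left(\left(L^{2} + \left(-2\right)^{2} L\right) - 1\right)^{2} = \left(\left(L^{2} + 4 L\right) - 1\right)^{2} = \left(-1 + L^{2} + 4 L\right)^{2}$)
$- E{\left(4 + G \left(-2\right) \right)} = - \left(-1 + \left(4 + 1 \left(-2\right)\right)^{2} + 4 \left(4 + 1 \left(-2\right)\right)\right)^{2} = - \left(-1 + \left(4 - 2\right)^{2} + 4 \left(4 - 2\right)\right)^{2} = - \left(-1 + 2^{2} + 4 \cdot 2\right)^{2} = - \left(-1 + 4 + 8\right)^{2} = - 11^{2} = \left(-1\right) 121 = -121$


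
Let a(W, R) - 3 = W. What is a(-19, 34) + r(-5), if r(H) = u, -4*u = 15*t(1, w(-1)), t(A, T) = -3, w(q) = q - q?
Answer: -19/4 ≈ -4.7500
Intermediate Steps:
w(q) = 0
a(W, R) = 3 + W
u = 45/4 (u = -15*(-3)/4 = -¼*(-45) = 45/4 ≈ 11.250)
r(H) = 45/4
a(-19, 34) + r(-5) = (3 - 19) + 45/4 = -16 + 45/4 = -19/4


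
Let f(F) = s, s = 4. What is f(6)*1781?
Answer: 7124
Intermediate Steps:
f(F) = 4
f(6)*1781 = 4*1781 = 7124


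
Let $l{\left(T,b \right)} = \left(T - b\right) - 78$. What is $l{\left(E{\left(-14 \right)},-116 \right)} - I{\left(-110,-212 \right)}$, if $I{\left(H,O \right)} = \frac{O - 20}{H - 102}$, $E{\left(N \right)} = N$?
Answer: $\frac{1214}{53} \approx 22.906$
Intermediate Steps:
$l{\left(T,b \right)} = -78 + T - b$
$I{\left(H,O \right)} = \frac{-20 + O}{-102 + H}$
$l{\left(E{\left(-14 \right)},-116 \right)} - I{\left(-110,-212 \right)} = \left(-78 - 14 - -116\right) - \frac{-20 - 212}{-102 - 110} = \left(-78 - 14 + 116\right) - \frac{1}{-212} \left(-232\right) = 24 - \left(- \frac{1}{212}\right) \left(-232\right) = 24 - \frac{58}{53} = \frac{1214}{53}$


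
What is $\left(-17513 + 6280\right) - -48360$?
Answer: $37127$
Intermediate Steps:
$\left(-17513 + 6280\right) - -48360 = -11233 + 48360 = 37127$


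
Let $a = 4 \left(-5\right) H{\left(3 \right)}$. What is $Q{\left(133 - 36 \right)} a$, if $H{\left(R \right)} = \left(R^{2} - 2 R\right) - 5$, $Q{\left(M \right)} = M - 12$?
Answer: $3400$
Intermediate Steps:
$Q{\left(M \right)} = -12 + M$
$H{\left(R \right)} = -5 + R^{2} - 2 R$
$a = 40$ ($a = 4 \left(-5\right) \left(-5 + 3^{2} - 6\right) = - 20 \left(-5 + 9 - 6\right) = \left(-20\right) \left(-2\right) = 40$)
$Q{\left(133 - 36 \right)} a = \left(-12 + \left(133 - 36\right)\right) 40 = \left(-12 + 97\right) 40 = 85 \cdot 40 = 3400$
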